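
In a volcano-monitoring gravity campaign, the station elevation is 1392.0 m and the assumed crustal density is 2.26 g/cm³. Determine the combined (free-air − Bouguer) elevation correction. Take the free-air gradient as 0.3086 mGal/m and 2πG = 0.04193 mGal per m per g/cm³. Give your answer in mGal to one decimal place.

Combined gradient = 0.3086 − 0.04193 × 2.26 = 0.2138382 mGal/m
Combined elevation correction = 0.2138382 × 1392.0 = 297.7 mGal

297.7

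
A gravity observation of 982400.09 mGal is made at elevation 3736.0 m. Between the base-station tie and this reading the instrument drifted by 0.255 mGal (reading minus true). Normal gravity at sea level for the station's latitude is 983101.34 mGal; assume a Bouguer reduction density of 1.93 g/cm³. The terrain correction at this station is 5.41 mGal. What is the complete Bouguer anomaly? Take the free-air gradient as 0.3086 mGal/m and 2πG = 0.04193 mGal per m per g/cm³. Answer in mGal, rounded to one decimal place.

154.5

Drift-corrected reading = 982400.09 − (0.255) = 982399.835 mGal
Free-air correction = 0.3086 × 3736.0 = 1152.93 mGal
Free-air anomaly = 982399.835 − 983101.34 + (1152.93) = 451.425 mGal
Bouguer slab correction = 0.04193 × 1.93 × 3736.0 = 302.34 mGal
Simple Bouguer anomaly = 451.425 − (302.34) = 149.085 mGal
Complete Bouguer anomaly = 149.085 + 5.41 = 154.495 mGal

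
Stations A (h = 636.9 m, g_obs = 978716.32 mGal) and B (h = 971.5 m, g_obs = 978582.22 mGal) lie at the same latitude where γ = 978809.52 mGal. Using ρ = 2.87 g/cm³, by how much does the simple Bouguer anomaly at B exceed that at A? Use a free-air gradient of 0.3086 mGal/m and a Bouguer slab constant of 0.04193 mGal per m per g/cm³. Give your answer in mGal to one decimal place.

Δg_SB(A) = 978716.32 − 978809.52 + 0.3086×636.9 − 0.04193×2.87×636.9 = 26.70 mGal
Δg_SB(B) = 978582.22 − 978809.52 + 0.3086×971.5 − 0.04193×2.87×971.5 = -44.40 mGal
Difference = -44.40 − (26.70) = -71.10 mGal

-71.1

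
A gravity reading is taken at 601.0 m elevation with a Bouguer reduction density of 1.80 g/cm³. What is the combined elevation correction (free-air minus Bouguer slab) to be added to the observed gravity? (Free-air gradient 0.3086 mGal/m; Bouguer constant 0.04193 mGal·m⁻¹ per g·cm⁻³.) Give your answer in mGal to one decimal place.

140.1

Combined gradient = 0.3086 − 0.04193 × 1.80 = 0.2331260 mGal/m
Combined elevation correction = 0.2331260 × 601.0 = 140.1 mGal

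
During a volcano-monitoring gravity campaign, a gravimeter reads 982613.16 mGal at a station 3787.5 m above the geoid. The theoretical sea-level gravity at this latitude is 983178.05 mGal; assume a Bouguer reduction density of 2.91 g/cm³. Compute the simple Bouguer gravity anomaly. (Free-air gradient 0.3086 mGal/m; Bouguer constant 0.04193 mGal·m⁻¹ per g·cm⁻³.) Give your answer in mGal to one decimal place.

Free-air correction = 0.3086 × 3787.5 = 1168.82 mGal
Free-air anomaly = 982613.16 − 983178.05 + (1168.82) = 603.93 mGal
Bouguer slab correction = 0.04193 × 2.91 × 3787.5 = 462.14 mGal
Simple Bouguer anomaly = 603.93 − (462.14) = 141.79 mGal

141.8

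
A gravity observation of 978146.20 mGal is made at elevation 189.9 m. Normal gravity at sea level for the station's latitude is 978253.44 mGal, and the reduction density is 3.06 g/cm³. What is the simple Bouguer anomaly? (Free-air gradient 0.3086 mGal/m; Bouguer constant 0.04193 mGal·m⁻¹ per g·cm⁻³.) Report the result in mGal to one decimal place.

-73.0

Free-air correction = 0.3086 × 189.9 = 58.60 mGal
Free-air anomaly = 978146.20 − 978253.44 + (58.60) = -48.64 mGal
Bouguer slab correction = 0.04193 × 3.06 × 189.9 = 24.37 mGal
Simple Bouguer anomaly = -48.64 − (24.37) = -73.01 mGal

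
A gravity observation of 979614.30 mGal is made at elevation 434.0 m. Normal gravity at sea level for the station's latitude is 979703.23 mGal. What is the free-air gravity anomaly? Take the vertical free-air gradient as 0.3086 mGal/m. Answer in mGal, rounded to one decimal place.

45.0

Free-air correction = 0.3086 × 434.0 = 133.93 mGal
Free-air anomaly = 979614.30 − 979703.23 + (133.93) = 45.00 mGal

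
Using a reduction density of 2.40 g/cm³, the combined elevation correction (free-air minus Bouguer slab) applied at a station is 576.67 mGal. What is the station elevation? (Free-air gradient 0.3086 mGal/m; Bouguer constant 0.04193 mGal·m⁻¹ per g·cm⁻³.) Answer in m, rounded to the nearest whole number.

2773

Combined gradient = 0.3086 − 0.04193 × 2.40 = 0.2079680 mGal/m
h = 576.67 / 0.2079680 = 2772.88 m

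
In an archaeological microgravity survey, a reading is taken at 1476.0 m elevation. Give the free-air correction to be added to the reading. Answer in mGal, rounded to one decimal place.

455.5

Free-air correction = 0.3086 × 1476.0 = 455.5 mGal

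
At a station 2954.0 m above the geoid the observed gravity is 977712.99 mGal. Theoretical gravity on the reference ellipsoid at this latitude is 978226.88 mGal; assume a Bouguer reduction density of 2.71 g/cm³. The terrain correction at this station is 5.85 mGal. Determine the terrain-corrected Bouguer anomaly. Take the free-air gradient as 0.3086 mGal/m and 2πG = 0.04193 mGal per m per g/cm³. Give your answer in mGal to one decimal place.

67.9

Free-air correction = 0.3086 × 2954.0 = 911.60 mGal
Free-air anomaly = 977712.99 − 978226.88 + (911.60) = 397.71 mGal
Bouguer slab correction = 0.04193 × 2.71 × 2954.0 = 335.66 mGal
Simple Bouguer anomaly = 397.71 − (335.66) = 62.05 mGal
Complete Bouguer anomaly = 62.05 + 5.85 = 67.90 mGal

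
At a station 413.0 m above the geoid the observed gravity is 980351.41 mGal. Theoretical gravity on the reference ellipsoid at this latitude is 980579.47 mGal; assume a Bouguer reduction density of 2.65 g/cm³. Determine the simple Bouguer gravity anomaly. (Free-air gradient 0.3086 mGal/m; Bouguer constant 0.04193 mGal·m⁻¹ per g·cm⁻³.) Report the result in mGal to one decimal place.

Free-air correction = 0.3086 × 413.0 = 127.45 mGal
Free-air anomaly = 980351.41 − 980579.47 + (127.45) = -100.61 mGal
Bouguer slab correction = 0.04193 × 2.65 × 413.0 = 45.89 mGal
Simple Bouguer anomaly = -100.61 − (45.89) = -146.50 mGal

-146.5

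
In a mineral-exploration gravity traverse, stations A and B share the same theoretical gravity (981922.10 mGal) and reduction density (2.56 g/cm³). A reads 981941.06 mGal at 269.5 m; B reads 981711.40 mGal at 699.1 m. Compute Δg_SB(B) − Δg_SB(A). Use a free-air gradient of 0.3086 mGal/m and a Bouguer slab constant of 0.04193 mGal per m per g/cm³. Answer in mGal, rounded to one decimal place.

Δg_SB(A) = 981941.06 − 981922.10 + 0.3086×269.5 − 0.04193×2.56×269.5 = 73.20 mGal
Δg_SB(B) = 981711.40 − 981922.10 + 0.3086×699.1 − 0.04193×2.56×699.1 = -70.00 mGal
Difference = -70.00 − (73.20) = -143.20 mGal

-143.2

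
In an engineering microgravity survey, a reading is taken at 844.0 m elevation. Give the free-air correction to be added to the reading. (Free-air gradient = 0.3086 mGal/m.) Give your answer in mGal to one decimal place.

Free-air correction = 0.3086 × 844.0 = 260.5 mGal

260.5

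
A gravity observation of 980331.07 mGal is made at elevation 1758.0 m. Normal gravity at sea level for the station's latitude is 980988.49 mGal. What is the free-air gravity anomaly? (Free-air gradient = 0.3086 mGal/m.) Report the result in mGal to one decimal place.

Free-air correction = 0.3086 × 1758.0 = 542.52 mGal
Free-air anomaly = 980331.07 − 980988.49 + (542.52) = -114.90 mGal

-114.9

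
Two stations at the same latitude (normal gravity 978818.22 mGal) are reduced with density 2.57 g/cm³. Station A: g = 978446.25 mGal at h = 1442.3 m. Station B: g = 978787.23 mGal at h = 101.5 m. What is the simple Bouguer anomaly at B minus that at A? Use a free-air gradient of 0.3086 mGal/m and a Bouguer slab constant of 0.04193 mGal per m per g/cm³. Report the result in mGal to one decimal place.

Δg_SB(A) = 978446.25 − 978818.22 + 0.3086×1442.3 − 0.04193×2.57×1442.3 = -82.30 mGal
Δg_SB(B) = 978787.23 − 978818.22 + 0.3086×101.5 − 0.04193×2.57×101.5 = -10.60 mGal
Difference = -10.60 − (-82.30) = 71.70 mGal

71.7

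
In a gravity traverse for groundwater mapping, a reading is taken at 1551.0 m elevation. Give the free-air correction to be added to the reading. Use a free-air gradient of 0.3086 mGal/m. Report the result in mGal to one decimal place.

478.6

Free-air correction = 0.3086 × 1551.0 = 478.6 mGal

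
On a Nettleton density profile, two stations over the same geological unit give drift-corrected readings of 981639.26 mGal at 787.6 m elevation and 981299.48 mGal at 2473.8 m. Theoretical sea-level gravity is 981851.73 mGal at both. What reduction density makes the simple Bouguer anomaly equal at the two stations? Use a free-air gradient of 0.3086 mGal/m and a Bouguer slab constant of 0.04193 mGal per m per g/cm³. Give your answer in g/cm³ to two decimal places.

2.55

Δg_obs = 981299.48 − 981639.26 = -339.78 mGal over Δh = 2473.8 − 787.6 = 1686.2 m
Equal Bouguer anomalies ⇒ Δg_obs + (0.3086 − 0.04193ρ)·Δh = 0
0.3086 − 0.04193ρ = −Δg_obs/Δh = 0.20151
ρ = (0.3086 − 0.20151) / 0.04193 = 2.55 g/cm³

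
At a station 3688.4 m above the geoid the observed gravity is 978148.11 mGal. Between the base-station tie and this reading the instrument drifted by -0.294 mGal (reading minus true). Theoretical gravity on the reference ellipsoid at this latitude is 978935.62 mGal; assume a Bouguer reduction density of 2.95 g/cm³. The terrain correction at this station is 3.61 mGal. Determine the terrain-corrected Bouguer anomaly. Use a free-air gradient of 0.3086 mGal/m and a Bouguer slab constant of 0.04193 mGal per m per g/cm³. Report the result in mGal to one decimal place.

-101.6

Drift-corrected reading = 978148.11 − (-0.294) = 978148.404 mGal
Free-air correction = 0.3086 × 3688.4 = 1138.24 mGal
Free-air anomaly = 978148.404 − 978935.62 + (1138.24) = 351.024 mGal
Bouguer slab correction = 0.04193 × 2.95 × 3688.4 = 456.23 mGal
Simple Bouguer anomaly = 351.024 − (456.23) = -105.206 mGal
Complete Bouguer anomaly = -105.206 + 3.61 = -101.596 mGal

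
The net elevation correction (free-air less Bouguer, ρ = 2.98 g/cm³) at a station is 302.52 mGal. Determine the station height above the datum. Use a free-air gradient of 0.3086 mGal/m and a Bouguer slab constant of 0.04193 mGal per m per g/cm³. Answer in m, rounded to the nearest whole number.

Combined gradient = 0.3086 − 0.04193 × 2.98 = 0.1836486 mGal/m
h = 302.52 / 0.1836486 = 1647.28 m

1647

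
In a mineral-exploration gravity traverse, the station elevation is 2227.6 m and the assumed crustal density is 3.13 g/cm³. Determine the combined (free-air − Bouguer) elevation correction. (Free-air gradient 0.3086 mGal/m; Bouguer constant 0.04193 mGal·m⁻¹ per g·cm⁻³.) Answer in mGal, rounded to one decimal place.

395.1

Combined gradient = 0.3086 − 0.04193 × 3.13 = 0.1773591 mGal/m
Combined elevation correction = 0.1773591 × 2227.6 = 395.1 mGal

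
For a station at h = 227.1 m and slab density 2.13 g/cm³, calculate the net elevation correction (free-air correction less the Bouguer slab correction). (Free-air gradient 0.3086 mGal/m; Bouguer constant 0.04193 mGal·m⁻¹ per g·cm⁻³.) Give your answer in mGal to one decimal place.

49.8

Combined gradient = 0.3086 − 0.04193 × 2.13 = 0.2192891 mGal/m
Combined elevation correction = 0.2192891 × 227.1 = 49.8 mGal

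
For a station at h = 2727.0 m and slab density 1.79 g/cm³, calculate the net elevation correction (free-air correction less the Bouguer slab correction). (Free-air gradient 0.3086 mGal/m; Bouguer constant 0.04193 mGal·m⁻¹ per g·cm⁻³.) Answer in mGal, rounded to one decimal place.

636.9

Combined gradient = 0.3086 − 0.04193 × 1.79 = 0.2335453 mGal/m
Combined elevation correction = 0.2335453 × 2727.0 = 636.9 mGal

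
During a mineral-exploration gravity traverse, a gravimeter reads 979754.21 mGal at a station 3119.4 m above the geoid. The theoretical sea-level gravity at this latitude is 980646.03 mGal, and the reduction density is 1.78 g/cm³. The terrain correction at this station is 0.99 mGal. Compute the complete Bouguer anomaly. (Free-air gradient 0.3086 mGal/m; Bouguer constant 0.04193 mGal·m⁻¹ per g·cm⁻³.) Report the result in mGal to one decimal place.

Free-air correction = 0.3086 × 3119.4 = 962.65 mGal
Free-air anomaly = 979754.21 − 980646.03 + (962.65) = 70.83 mGal
Bouguer slab correction = 0.04193 × 1.78 × 3119.4 = 232.82 mGal
Simple Bouguer anomaly = 70.83 − (232.82) = -161.99 mGal
Complete Bouguer anomaly = -161.99 + 0.99 = -161.00 mGal

-161.0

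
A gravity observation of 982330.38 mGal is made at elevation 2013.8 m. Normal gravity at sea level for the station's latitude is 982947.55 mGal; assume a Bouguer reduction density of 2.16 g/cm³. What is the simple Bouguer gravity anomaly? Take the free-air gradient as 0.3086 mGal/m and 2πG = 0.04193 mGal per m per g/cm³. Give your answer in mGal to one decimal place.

-178.1

Free-air correction = 0.3086 × 2013.8 = 621.46 mGal
Free-air anomaly = 982330.38 − 982947.55 + (621.46) = 4.29 mGal
Bouguer slab correction = 0.04193 × 2.16 × 2013.8 = 182.39 mGal
Simple Bouguer anomaly = 4.29 − (182.39) = -178.10 mGal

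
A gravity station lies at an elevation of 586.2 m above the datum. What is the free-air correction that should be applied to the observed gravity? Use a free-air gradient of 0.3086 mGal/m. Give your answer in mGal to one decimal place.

Free-air correction = 0.3086 × 586.2 = 180.9 mGal

180.9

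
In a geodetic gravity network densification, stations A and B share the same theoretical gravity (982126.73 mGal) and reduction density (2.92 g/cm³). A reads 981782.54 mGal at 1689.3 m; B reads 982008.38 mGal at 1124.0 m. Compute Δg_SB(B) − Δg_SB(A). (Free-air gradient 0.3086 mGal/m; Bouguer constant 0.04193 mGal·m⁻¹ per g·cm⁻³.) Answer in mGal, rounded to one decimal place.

120.6

Δg_SB(A) = 981782.54 − 982126.73 + 0.3086×1689.3 − 0.04193×2.92×1689.3 = -29.70 mGal
Δg_SB(B) = 982008.38 − 982126.73 + 0.3086×1124.0 − 0.04193×2.92×1124.0 = 90.90 mGal
Difference = 90.90 − (-29.70) = 120.60 mGal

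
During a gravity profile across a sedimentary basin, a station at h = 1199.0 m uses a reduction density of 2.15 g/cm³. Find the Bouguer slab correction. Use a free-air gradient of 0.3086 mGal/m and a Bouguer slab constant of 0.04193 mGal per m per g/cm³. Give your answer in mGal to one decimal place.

108.1

Bouguer slab correction = 0.04193 × 2.15 × 1199.0 = 108.1 mGal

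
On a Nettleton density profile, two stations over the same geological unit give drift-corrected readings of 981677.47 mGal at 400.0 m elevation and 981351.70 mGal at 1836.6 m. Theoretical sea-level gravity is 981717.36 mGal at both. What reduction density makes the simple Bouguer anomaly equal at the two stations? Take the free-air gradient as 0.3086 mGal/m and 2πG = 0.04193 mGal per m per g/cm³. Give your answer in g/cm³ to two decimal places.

1.95

Δg_obs = 981351.70 − 981677.47 = -325.77 mGal over Δh = 1836.6 − 400.0 = 1436.6 m
Equal Bouguer anomalies ⇒ Δg_obs + (0.3086 − 0.04193ρ)·Δh = 0
0.3086 − 0.04193ρ = −Δg_obs/Δh = 0.22676
ρ = (0.3086 − 0.22676) / 0.04193 = 1.95 g/cm³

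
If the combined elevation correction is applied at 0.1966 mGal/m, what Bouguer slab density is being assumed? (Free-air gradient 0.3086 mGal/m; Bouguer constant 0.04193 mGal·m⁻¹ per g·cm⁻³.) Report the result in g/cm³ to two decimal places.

0.1966 = 0.3086 − 0.04193 × ρ
ρ = (0.3086 − 0.1966) / 0.04193 = 2.67 g/cm³

2.67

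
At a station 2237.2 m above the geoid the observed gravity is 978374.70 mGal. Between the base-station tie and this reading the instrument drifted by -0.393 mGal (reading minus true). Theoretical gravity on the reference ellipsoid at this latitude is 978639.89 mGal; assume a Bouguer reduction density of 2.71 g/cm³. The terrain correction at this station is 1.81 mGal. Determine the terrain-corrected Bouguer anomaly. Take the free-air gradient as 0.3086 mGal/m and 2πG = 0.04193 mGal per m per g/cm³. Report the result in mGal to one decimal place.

Drift-corrected reading = 978374.70 − (-0.393) = 978375.093 mGal
Free-air correction = 0.3086 × 2237.2 = 690.40 mGal
Free-air anomaly = 978375.093 − 978639.89 + (690.40) = 425.603 mGal
Bouguer slab correction = 0.04193 × 2.71 × 2237.2 = 254.21 mGal
Simple Bouguer anomaly = 425.603 − (254.21) = 171.393 mGal
Complete Bouguer anomaly = 171.393 + 1.81 = 173.203 mGal

173.2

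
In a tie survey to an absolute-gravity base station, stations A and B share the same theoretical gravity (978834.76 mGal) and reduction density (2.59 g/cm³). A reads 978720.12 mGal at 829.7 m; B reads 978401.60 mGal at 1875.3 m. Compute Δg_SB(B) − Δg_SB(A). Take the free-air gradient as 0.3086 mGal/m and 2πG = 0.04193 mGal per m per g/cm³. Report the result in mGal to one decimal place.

-109.4

Δg_SB(A) = 978720.12 − 978834.76 + 0.3086×829.7 − 0.04193×2.59×829.7 = 51.30 mGal
Δg_SB(B) = 978401.60 − 978834.76 + 0.3086×1875.3 − 0.04193×2.59×1875.3 = -58.10 mGal
Difference = -58.10 − (51.30) = -109.40 mGal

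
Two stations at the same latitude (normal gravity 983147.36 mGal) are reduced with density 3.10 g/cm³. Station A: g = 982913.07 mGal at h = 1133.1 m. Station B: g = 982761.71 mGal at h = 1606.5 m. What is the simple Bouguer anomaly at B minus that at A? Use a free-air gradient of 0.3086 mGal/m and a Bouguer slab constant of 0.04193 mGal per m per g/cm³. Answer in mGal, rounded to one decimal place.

-66.8

Δg_SB(A) = 982913.07 − 983147.36 + 0.3086×1133.1 − 0.04193×3.10×1133.1 = -31.90 mGal
Δg_SB(B) = 982761.71 − 983147.36 + 0.3086×1606.5 − 0.04193×3.10×1606.5 = -98.70 mGal
Difference = -98.70 − (-31.90) = -66.80 mGal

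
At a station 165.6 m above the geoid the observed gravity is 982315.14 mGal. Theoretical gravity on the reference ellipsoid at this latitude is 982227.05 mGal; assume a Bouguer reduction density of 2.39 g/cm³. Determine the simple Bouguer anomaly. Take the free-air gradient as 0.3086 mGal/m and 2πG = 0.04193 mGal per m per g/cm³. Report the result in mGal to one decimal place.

122.6

Free-air correction = 0.3086 × 165.6 = 51.10 mGal
Free-air anomaly = 982315.14 − 982227.05 + (51.10) = 139.19 mGal
Bouguer slab correction = 0.04193 × 2.39 × 165.6 = 16.60 mGal
Simple Bouguer anomaly = 139.19 − (16.60) = 122.59 mGal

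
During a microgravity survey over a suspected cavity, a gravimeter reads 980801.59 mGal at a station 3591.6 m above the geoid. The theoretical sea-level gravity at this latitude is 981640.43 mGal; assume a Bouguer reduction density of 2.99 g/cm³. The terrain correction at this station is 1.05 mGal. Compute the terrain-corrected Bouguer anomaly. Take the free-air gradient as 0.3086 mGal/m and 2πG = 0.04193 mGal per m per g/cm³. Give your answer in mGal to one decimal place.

-179.7

Free-air correction = 0.3086 × 3591.6 = 1108.37 mGal
Free-air anomaly = 980801.59 − 981640.43 + (1108.37) = 269.53 mGal
Bouguer slab correction = 0.04193 × 2.99 × 3591.6 = 450.28 mGal
Simple Bouguer anomaly = 269.53 − (450.28) = -180.75 mGal
Complete Bouguer anomaly = -180.75 + 1.05 = -179.70 mGal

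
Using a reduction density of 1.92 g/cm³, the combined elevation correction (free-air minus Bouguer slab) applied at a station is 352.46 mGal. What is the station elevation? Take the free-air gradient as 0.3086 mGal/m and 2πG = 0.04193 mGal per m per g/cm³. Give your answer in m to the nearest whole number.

1545

Combined gradient = 0.3086 − 0.04193 × 1.92 = 0.2280944 mGal/m
h = 352.46 / 0.2280944 = 1545.24 m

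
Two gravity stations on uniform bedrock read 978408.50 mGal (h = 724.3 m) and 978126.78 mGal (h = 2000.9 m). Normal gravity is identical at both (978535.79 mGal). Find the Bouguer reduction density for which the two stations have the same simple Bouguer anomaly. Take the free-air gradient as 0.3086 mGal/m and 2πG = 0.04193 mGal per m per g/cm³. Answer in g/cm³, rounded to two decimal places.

2.10

Δg_obs = 978126.78 − 978408.50 = -281.72 mGal over Δh = 2000.9 − 724.3 = 1276.6 m
Equal Bouguer anomalies ⇒ Δg_obs + (0.3086 − 0.04193ρ)·Δh = 0
0.3086 − 0.04193ρ = −Δg_obs/Δh = 0.22068
ρ = (0.3086 − 0.22068) / 0.04193 = 2.10 g/cm³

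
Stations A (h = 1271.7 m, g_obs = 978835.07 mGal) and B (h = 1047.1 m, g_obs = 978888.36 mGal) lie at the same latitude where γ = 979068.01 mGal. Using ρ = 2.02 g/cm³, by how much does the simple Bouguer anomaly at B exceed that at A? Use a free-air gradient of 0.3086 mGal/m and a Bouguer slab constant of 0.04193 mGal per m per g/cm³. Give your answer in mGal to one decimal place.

Δg_SB(A) = 978835.07 − 979068.01 + 0.3086×1271.7 − 0.04193×2.02×1271.7 = 51.80 mGal
Δg_SB(B) = 978888.36 − 979068.01 + 0.3086×1047.1 − 0.04193×2.02×1047.1 = 54.80 mGal
Difference = 54.80 − (51.80) = 3.00 mGal

3.0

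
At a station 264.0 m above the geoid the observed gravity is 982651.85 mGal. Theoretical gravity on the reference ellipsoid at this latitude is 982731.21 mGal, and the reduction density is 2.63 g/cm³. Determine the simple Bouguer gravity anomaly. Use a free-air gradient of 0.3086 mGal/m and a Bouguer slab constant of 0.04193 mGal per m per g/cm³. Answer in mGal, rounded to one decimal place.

Free-air correction = 0.3086 × 264.0 = 81.47 mGal
Free-air anomaly = 982651.85 − 982731.21 + (81.47) = 2.11 mGal
Bouguer slab correction = 0.04193 × 2.63 × 264.0 = 29.11 mGal
Simple Bouguer anomaly = 2.11 − (29.11) = -27.00 mGal

-27.0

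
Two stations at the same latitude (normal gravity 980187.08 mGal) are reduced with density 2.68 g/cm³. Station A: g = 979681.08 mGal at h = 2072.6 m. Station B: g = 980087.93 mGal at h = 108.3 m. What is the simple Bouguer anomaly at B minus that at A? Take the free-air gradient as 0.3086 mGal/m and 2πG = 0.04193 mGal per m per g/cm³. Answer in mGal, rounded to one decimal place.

21.4

Δg_SB(A) = 979681.08 − 980187.08 + 0.3086×2072.6 − 0.04193×2.68×2072.6 = -99.30 mGal
Δg_SB(B) = 980087.93 − 980187.08 + 0.3086×108.3 − 0.04193×2.68×108.3 = -77.90 mGal
Difference = -77.90 − (-99.30) = 21.40 mGal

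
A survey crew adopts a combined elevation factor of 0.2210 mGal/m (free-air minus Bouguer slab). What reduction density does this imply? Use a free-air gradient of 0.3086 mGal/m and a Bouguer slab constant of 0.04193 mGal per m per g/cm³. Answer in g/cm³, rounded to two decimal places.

0.2210 = 0.3086 − 0.04193 × ρ
ρ = (0.3086 − 0.2210) / 0.04193 = 2.09 g/cm³

2.09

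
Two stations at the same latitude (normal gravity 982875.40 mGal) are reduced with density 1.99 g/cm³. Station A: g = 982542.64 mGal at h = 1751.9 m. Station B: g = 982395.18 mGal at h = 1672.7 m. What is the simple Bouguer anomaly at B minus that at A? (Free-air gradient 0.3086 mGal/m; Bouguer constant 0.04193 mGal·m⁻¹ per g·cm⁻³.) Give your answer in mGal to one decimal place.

-165.3

Δg_SB(A) = 982542.64 − 982875.40 + 0.3086×1751.9 − 0.04193×1.99×1751.9 = 61.70 mGal
Δg_SB(B) = 982395.18 − 982875.40 + 0.3086×1672.7 − 0.04193×1.99×1672.7 = -103.60 mGal
Difference = -103.60 − (61.70) = -165.30 mGal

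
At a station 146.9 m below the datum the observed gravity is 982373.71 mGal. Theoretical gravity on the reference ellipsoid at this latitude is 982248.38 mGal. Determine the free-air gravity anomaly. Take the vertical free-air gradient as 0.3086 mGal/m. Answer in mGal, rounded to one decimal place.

Free-air correction = 0.3086 × -146.9 = -45.33 mGal
Free-air anomaly = 982373.71 − 982248.38 + (-45.33) = 80.00 mGal

80.0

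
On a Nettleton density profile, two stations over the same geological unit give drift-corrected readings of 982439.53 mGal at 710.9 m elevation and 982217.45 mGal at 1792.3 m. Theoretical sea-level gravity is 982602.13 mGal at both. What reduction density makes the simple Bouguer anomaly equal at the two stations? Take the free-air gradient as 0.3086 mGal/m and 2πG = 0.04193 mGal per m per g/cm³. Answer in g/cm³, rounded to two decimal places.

Δg_obs = 982217.45 − 982439.53 = -222.08 mGal over Δh = 1792.3 − 710.9 = 1081.4 m
Equal Bouguer anomalies ⇒ Δg_obs + (0.3086 − 0.04193ρ)·Δh = 0
0.3086 − 0.04193ρ = −Δg_obs/Δh = 0.20536
ρ = (0.3086 − 0.20536) / 0.04193 = 2.46 g/cm³

2.46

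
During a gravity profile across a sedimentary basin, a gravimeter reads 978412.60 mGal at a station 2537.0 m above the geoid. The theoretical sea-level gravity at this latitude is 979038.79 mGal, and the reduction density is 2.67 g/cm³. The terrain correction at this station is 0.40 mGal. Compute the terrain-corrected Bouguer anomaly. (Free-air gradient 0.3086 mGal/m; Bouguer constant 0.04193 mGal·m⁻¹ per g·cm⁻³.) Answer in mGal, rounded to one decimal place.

-126.9

Free-air correction = 0.3086 × 2537.0 = 782.92 mGal
Free-air anomaly = 978412.60 − 979038.79 + (782.92) = 156.73 mGal
Bouguer slab correction = 0.04193 × 2.67 × 2537.0 = 284.03 mGal
Simple Bouguer anomaly = 156.73 − (284.03) = -127.30 mGal
Complete Bouguer anomaly = -127.30 + 0.40 = -126.90 mGal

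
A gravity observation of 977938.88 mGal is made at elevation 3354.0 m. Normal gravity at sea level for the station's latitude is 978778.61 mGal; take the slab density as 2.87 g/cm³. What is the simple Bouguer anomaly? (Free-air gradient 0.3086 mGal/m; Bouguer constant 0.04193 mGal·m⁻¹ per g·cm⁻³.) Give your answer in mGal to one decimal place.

-208.3

Free-air correction = 0.3086 × 3354.0 = 1035.04 mGal
Free-air anomaly = 977938.88 − 978778.61 + (1035.04) = 195.31 mGal
Bouguer slab correction = 0.04193 × 2.87 × 3354.0 = 403.62 mGal
Simple Bouguer anomaly = 195.31 − (403.62) = -208.31 mGal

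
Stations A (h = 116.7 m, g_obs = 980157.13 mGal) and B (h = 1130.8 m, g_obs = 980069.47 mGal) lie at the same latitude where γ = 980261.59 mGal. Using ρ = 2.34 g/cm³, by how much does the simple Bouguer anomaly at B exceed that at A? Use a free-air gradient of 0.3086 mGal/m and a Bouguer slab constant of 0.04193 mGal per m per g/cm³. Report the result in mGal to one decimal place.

125.8

Δg_SB(A) = 980157.13 − 980261.59 + 0.3086×116.7 − 0.04193×2.34×116.7 = -79.90 mGal
Δg_SB(B) = 980069.47 − 980261.59 + 0.3086×1130.8 − 0.04193×2.34×1130.8 = 45.90 mGal
Difference = 45.90 − (-79.90) = 125.80 mGal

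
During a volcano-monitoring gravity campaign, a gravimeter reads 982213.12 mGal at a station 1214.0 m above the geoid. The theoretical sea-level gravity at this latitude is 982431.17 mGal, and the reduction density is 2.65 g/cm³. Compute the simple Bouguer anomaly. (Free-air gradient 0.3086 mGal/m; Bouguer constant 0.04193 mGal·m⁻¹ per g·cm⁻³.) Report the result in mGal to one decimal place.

Free-air correction = 0.3086 × 1214.0 = 374.64 mGal
Free-air anomaly = 982213.12 − 982431.17 + (374.64) = 156.59 mGal
Bouguer slab correction = 0.04193 × 2.65 × 1214.0 = 134.89 mGal
Simple Bouguer anomaly = 156.59 − (134.89) = 21.70 mGal

21.7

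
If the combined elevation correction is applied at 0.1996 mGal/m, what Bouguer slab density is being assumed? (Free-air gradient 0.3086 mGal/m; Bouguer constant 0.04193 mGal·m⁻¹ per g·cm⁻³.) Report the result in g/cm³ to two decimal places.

2.60

0.1996 = 0.3086 − 0.04193 × ρ
ρ = (0.3086 − 0.1996) / 0.04193 = 2.60 g/cm³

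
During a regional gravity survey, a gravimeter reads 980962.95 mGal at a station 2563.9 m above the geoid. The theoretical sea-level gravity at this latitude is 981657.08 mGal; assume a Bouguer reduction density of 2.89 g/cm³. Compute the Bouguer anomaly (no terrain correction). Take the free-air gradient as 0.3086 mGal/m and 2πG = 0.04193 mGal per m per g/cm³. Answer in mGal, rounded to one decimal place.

Free-air correction = 0.3086 × 2563.9 = 791.22 mGal
Free-air anomaly = 980962.95 − 981657.08 + (791.22) = 97.09 mGal
Bouguer slab correction = 0.04193 × 2.89 × 2563.9 = 310.69 mGal
Simple Bouguer anomaly = 97.09 − (310.69) = -213.60 mGal

-213.6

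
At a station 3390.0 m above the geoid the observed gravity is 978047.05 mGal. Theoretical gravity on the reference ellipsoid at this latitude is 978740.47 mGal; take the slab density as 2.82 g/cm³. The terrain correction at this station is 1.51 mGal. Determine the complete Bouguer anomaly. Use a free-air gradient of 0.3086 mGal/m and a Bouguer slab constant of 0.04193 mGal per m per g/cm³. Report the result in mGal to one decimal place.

-46.6

Free-air correction = 0.3086 × 3390.0 = 1046.15 mGal
Free-air anomaly = 978047.05 − 978740.47 + (1046.15) = 352.73 mGal
Bouguer slab correction = 0.04193 × 2.82 × 3390.0 = 400.84 mGal
Simple Bouguer anomaly = 352.73 − (400.84) = -48.11 mGal
Complete Bouguer anomaly = -48.11 + 1.51 = -46.60 mGal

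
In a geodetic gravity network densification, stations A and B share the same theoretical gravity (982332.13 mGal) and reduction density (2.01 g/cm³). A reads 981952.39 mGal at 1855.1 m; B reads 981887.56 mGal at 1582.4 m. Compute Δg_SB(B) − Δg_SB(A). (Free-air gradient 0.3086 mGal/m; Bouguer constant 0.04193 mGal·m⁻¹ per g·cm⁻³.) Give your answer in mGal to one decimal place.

-126.0

Δg_SB(A) = 981952.39 − 982332.13 + 0.3086×1855.1 − 0.04193×2.01×1855.1 = 36.40 mGal
Δg_SB(B) = 981887.56 − 982332.13 + 0.3086×1582.4 − 0.04193×2.01×1582.4 = -89.60 mGal
Difference = -89.60 − (36.40) = -126.00 mGal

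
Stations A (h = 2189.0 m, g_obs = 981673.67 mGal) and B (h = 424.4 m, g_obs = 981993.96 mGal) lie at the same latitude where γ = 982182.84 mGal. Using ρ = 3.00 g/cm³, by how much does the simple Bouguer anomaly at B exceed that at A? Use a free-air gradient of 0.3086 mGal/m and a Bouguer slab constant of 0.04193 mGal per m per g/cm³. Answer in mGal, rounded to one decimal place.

Δg_SB(A) = 981673.67 − 982182.84 + 0.3086×2189.0 − 0.04193×3.00×2189.0 = -109.00 mGal
Δg_SB(B) = 981993.96 − 982182.84 + 0.3086×424.4 − 0.04193×3.00×424.4 = -111.30 mGal
Difference = -111.30 − (-109.00) = -2.30 mGal

-2.3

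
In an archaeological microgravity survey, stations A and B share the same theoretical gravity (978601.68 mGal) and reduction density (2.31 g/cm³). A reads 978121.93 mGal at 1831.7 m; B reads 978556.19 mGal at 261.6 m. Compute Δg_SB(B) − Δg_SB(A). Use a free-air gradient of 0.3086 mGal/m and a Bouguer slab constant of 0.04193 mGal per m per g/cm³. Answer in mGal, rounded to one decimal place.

Δg_SB(A) = 978121.93 − 978601.68 + 0.3086×1831.7 − 0.04193×2.31×1831.7 = -91.90 mGal
Δg_SB(B) = 978556.19 − 978601.68 + 0.3086×261.6 − 0.04193×2.31×261.6 = 9.90 mGal
Difference = 9.90 − (-91.90) = 101.80 mGal

101.8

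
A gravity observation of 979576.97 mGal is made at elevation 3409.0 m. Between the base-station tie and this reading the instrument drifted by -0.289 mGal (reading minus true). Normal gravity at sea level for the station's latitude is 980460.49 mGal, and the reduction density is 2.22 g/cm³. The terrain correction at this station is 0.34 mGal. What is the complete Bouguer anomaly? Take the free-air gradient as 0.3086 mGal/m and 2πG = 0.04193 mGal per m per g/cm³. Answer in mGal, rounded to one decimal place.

-148.2

Drift-corrected reading = 979576.97 − (-0.289) = 979577.259 mGal
Free-air correction = 0.3086 × 3409.0 = 1052.02 mGal
Free-air anomaly = 979577.259 − 980460.49 + (1052.02) = 168.789 mGal
Bouguer slab correction = 0.04193 × 2.22 × 3409.0 = 317.33 mGal
Simple Bouguer anomaly = 168.789 − (317.33) = -148.541 mGal
Complete Bouguer anomaly = -148.541 + 0.34 = -148.201 mGal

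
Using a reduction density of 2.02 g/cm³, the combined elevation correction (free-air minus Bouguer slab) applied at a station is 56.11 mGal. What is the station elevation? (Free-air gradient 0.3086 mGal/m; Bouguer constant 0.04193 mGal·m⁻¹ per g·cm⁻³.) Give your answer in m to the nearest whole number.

Combined gradient = 0.3086 − 0.04193 × 2.02 = 0.2239014 mGal/m
h = 56.11 / 0.2239014 = 250.60 m

251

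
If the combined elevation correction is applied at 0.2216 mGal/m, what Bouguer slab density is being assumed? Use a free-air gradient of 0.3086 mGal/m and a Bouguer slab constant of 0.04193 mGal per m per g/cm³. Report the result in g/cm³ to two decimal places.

0.2216 = 0.3086 − 0.04193 × ρ
ρ = (0.3086 − 0.2216) / 0.04193 = 2.07 g/cm³

2.07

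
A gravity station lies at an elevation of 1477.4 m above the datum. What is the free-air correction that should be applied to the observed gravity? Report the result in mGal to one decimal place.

Free-air correction = 0.3086 × 1477.4 = 455.9 mGal

455.9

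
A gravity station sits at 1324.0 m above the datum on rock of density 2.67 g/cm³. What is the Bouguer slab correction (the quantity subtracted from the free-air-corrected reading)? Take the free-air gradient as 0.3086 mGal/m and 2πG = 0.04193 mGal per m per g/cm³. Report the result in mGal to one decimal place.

148.2

Bouguer slab correction = 0.04193 × 2.67 × 1324.0 = 148.2 mGal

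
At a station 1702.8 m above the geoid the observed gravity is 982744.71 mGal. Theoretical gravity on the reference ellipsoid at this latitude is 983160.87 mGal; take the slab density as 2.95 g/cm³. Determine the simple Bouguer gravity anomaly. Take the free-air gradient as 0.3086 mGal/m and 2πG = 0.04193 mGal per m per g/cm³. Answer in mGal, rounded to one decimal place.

-101.3

Free-air correction = 0.3086 × 1702.8 = 525.48 mGal
Free-air anomaly = 982744.71 − 983160.87 + (525.48) = 109.32 mGal
Bouguer slab correction = 0.04193 × 2.95 × 1702.8 = 210.63 mGal
Simple Bouguer anomaly = 109.32 − (210.63) = -101.31 mGal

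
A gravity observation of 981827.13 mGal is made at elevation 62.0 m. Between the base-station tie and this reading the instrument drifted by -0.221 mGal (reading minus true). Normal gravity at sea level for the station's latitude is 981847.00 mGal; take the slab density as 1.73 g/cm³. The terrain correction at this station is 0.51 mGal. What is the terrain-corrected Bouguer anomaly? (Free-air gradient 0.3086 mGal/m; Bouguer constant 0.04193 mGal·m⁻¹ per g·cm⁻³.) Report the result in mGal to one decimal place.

Drift-corrected reading = 981827.13 − (-0.221) = 981827.351 mGal
Free-air correction = 0.3086 × 62.0 = 19.13 mGal
Free-air anomaly = 981827.351 − 981847.00 + (19.13) = -0.519 mGal
Bouguer slab correction = 0.04193 × 1.73 × 62.0 = 4.50 mGal
Simple Bouguer anomaly = -0.519 − (4.50) = -5.019 mGal
Complete Bouguer anomaly = -5.019 + 0.51 = -4.509 mGal

-4.5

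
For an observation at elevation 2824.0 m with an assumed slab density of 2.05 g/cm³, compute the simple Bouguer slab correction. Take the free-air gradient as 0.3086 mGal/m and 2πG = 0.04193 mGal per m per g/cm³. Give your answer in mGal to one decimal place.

242.7

Bouguer slab correction = 0.04193 × 2.05 × 2824.0 = 242.7 mGal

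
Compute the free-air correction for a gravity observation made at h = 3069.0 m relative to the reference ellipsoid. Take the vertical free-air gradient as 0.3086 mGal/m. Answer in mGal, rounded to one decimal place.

Free-air correction = 0.3086 × 3069.0 = 947.1 mGal

947.1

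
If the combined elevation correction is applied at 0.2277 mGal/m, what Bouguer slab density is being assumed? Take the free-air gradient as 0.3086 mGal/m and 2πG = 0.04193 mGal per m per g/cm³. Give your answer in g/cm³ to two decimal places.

1.93

0.2277 = 0.3086 − 0.04193 × ρ
ρ = (0.3086 − 0.2277) / 0.04193 = 1.93 g/cm³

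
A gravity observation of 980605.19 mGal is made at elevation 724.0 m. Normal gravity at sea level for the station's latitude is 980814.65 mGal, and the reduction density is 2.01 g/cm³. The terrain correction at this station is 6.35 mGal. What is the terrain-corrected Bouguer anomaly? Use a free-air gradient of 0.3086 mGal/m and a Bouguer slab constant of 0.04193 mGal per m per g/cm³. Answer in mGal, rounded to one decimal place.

-40.7

Free-air correction = 0.3086 × 724.0 = 223.43 mGal
Free-air anomaly = 980605.19 − 980814.65 + (223.43) = 13.97 mGal
Bouguer slab correction = 0.04193 × 2.01 × 724.0 = 61.02 mGal
Simple Bouguer anomaly = 13.97 − (61.02) = -47.05 mGal
Complete Bouguer anomaly = -47.05 + 6.35 = -40.70 mGal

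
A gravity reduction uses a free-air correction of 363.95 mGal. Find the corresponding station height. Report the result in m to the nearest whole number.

h = 363.95 / 0.3086 = 1179.36 m

1179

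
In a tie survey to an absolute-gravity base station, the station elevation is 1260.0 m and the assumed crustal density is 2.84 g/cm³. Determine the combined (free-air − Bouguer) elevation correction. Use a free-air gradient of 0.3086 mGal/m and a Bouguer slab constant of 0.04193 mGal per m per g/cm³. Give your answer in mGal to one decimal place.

238.8

Combined gradient = 0.3086 − 0.04193 × 2.84 = 0.1895188 mGal/m
Combined elevation correction = 0.1895188 × 1260.0 = 238.8 mGal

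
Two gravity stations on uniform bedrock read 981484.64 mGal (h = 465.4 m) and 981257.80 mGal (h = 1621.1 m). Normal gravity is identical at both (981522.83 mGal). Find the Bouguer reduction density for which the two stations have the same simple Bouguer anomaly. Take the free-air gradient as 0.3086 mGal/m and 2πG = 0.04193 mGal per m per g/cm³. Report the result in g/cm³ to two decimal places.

2.68

Δg_obs = 981257.80 − 981484.64 = -226.84 mGal over Δh = 1621.1 − 465.4 = 1155.7 m
Equal Bouguer anomalies ⇒ Δg_obs + (0.3086 − 0.04193ρ)·Δh = 0
0.3086 − 0.04193ρ = −Δg_obs/Δh = 0.19628
ρ = (0.3086 − 0.19628) / 0.04193 = 2.68 g/cm³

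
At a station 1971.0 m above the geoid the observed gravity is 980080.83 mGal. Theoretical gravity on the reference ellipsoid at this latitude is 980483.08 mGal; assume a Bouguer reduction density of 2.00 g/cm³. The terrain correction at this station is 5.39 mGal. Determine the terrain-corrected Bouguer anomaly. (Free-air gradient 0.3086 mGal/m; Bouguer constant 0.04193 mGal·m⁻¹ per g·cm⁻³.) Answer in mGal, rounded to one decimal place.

46.1

Free-air correction = 0.3086 × 1971.0 = 608.25 mGal
Free-air anomaly = 980080.83 − 980483.08 + (608.25) = 206.00 mGal
Bouguer slab correction = 0.04193 × 2.00 × 1971.0 = 165.29 mGal
Simple Bouguer anomaly = 206.00 − (165.29) = 40.71 mGal
Complete Bouguer anomaly = 40.71 + 5.39 = 46.10 mGal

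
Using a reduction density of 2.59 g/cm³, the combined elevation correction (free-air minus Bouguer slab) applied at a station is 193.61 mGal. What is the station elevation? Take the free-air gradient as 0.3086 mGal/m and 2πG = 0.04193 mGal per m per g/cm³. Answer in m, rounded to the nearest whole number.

968

Combined gradient = 0.3086 − 0.04193 × 2.59 = 0.2000013 mGal/m
h = 193.61 / 0.2000013 = 968.04 m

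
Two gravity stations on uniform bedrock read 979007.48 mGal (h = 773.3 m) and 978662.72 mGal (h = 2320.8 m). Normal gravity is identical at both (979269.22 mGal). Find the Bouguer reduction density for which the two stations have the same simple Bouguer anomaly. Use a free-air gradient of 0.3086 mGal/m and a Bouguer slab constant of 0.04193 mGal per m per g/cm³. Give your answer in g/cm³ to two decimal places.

2.05

Δg_obs = 978662.72 − 979007.48 = -344.76 mGal over Δh = 2320.8 − 773.3 = 1547.5 m
Equal Bouguer anomalies ⇒ Δg_obs + (0.3086 − 0.04193ρ)·Δh = 0
0.3086 − 0.04193ρ = −Δg_obs/Δh = 0.22279
ρ = (0.3086 − 0.22279) / 0.04193 = 2.05 g/cm³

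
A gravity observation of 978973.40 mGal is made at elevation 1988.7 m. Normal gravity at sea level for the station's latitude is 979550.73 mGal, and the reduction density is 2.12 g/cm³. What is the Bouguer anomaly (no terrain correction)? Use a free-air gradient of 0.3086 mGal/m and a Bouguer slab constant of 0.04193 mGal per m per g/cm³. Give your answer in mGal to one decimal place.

Free-air correction = 0.3086 × 1988.7 = 613.71 mGal
Free-air anomaly = 978973.40 − 979550.73 + (613.71) = 36.38 mGal
Bouguer slab correction = 0.04193 × 2.12 × 1988.7 = 176.78 mGal
Simple Bouguer anomaly = 36.38 − (176.78) = -140.40 mGal

-140.4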